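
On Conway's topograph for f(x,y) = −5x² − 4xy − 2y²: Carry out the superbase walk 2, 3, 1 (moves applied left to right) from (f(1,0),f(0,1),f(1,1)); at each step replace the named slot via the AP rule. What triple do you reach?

start (-5,-2,-11) = (f(1,0),f(0,1),f(1,1))
replace slot 2: 2·((-5)+(-11)) − (-2) = -30 → (-5,-30,-11)
replace slot 3: 2·((-5)+(-30)) − (-11) = -59 → (-5,-30,-59)
replace slot 1: 2·((-30)+(-59)) − (-5) = -173 → (-173,-30,-59)

-173,-30,-59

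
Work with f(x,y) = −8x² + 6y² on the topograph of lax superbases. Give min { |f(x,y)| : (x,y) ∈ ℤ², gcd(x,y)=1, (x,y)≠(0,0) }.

descent: ρ → (6,12,-2)  [lands on river]
river: ρ → (-2,12,6)
closes: descent 1, river 2
min |a| on river = 2

2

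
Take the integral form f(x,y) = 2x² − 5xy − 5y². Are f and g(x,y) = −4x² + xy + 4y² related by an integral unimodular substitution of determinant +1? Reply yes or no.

D₁ = 65, D₂ = 65
river cycle of f (length 6): (-5, 5, 2), (2, 7, -2), (-2, 5, 5), (5, 5, -2), (-2, 7, 2), (2, 5, -5)
river cycle of g (length 6): (4, 7, -1), (-1, 7, 4), (4, 1, -4), (-4, 7, 1), (1, 7, -4), (-4, 1, 4)
cycles differ ⇒ inequivalent

no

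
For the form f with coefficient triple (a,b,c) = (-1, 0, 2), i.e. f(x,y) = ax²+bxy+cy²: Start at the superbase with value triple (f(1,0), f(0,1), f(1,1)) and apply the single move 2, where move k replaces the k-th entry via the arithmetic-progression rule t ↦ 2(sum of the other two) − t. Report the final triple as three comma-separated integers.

start (-1,2,1) = (f(1,0),f(0,1),f(1,1))
replace slot 2: 2·((-1)+1) − 2 = -2 → (-1,-2,1)

-1,-2,1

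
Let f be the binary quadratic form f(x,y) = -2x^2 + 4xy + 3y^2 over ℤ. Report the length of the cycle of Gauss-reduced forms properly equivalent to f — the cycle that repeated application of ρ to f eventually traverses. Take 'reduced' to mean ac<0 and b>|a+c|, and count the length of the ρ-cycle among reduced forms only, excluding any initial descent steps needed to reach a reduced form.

D = 40, ⌊√D⌋ = 6
river: ρ → (3,2,-3)
river: ρ → (-3,4,2)
river: ρ → (2,4,-3)
river: ρ → (-3,2,3)
river: ρ → (3,4,-2)
river: ρ → (-2,4,3)
ρ-cycle length = 6 (tail of 0 descent steps not counted)

6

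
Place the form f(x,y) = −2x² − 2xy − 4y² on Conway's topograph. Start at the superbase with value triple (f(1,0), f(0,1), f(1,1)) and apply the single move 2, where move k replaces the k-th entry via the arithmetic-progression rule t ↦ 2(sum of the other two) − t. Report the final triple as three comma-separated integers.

start (-2,-4,-8) = (f(1,0),f(0,1),f(1,1))
replace slot 2: 2·((-2)+(-8)) − (-4) = -16 → (-2,-16,-8)

-2,-16,-8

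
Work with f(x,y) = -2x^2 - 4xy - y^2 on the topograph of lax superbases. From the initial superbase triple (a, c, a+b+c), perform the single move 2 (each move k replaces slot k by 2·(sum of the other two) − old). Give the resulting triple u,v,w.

start (-2,-1,-7) = (f(1,0),f(0,1),f(1,1))
replace slot 2: 2·((-2)+(-7)) − (-1) = -17 → (-2,-17,-7)

-2,-17,-7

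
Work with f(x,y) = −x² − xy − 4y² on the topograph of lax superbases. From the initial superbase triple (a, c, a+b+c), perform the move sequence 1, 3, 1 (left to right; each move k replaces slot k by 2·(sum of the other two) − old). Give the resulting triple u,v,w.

start (-1,-4,-6) = (f(1,0),f(0,1),f(1,1))
replace slot 1: 2·((-4)+(-6)) − (-1) = -19 → (-19,-4,-6)
replace slot 3: 2·((-19)+(-4)) − (-6) = -40 → (-19,-4,-40)
replace slot 1: 2·((-4)+(-40)) − (-19) = -69 → (-69,-4,-40)

-69,-4,-40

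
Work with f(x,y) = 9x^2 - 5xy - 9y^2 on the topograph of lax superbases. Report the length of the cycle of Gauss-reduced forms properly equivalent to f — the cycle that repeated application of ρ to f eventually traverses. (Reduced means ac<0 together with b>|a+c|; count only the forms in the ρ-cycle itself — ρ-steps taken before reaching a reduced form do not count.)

D = 349, ⌊√D⌋ = 18
descent: ρ → (-9,5,9)  [lands on river]
river: ρ → (9,13,-5)
river: ρ → (-5,17,3)
river: ρ → (3,13,-15)
river: ρ → (-15,17,1)
river: ρ → (1,17,-15)
river: ρ → (-15,13,3)
river: ρ → (3,17,-5)
river: ρ → (-5,13,9)
river: ρ → (9,5,-9)
river: ρ → (-9,13,5)
river: ρ → (5,17,-3)
river: ρ → (-3,13,15)
river: ρ → (15,17,-1)
river: ρ → (-1,17,15)
river: ρ → (15,13,-3)
river: ρ → (-3,17,5)
river: ρ → (5,13,-9)
ρ-cycle length = 18 (tail of 1 descent step not counted)

18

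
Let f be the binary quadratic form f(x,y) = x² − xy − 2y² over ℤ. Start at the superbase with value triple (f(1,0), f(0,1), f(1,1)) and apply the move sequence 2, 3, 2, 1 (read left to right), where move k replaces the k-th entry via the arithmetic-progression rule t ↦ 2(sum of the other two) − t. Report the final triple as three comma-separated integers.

start (1,-2,-2) = (f(1,0),f(0,1),f(1,1))
replace slot 2: 2·(1+(-2)) − (-2) = 0 → (1,0,-2)
replace slot 3: 2·(1+0) − (-2) = 4 → (1,0,4)
replace slot 2: 2·(1+4) − 0 = 10 → (1,10,4)
replace slot 1: 2·(10+4) − 1 = 27 → (27,10,4)

27,10,4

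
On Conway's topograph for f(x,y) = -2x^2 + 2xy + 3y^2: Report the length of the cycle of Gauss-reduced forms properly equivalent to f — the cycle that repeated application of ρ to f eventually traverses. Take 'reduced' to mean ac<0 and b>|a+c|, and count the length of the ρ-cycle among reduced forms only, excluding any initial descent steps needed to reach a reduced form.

D = 28, ⌊√D⌋ = 5
river: ρ → (3,4,-1)
river: ρ → (-1,4,3)
river: ρ → (3,2,-2)
river: ρ → (-2,2,3)
ρ-cycle length = 4 (tail of 0 descent steps not counted)

4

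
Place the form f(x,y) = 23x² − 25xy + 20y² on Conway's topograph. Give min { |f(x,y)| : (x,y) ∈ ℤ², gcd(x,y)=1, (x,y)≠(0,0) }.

translate: b→21 (≡-25 mod 46), so (23,-25,20)→(23,21,18)
flip: (23,21,18)→(18,-21,23)
translate: b→15 (≡-21 mod 36), so (18,-21,23)→(18,15,20)
reduced (well bottom): (18,15,20) with a≤c, −a<b≤a
well minimum = a = 18

18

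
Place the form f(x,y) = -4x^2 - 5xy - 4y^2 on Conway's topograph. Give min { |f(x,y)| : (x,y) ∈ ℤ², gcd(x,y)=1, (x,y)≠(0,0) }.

translate: b→-3 (≡5 mod 8), so (4,5,4)→(4,-3,3)
flip: (4,-3,3)→(3,3,4)
reduced (well bottom): (3,3,4) with a≤c, −a<b≤a
well minimum |f| = |-3| = 3 (negative-definite)

3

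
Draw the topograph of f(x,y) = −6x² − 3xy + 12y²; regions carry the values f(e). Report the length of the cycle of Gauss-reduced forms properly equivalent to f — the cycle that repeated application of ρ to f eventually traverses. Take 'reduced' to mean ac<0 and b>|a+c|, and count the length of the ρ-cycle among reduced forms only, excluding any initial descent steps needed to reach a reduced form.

D = 297, ⌊√D⌋ = 17
descent: ρ → (12,3,-6)
descent: ρ → (-6,9,9)  [lands on river]
river: ρ → (9,9,-6)
river: ρ → (-6,15,3)
river: ρ → (3,15,-6)
ρ-cycle length = 4 (tail of 2 descent steps not counted)

4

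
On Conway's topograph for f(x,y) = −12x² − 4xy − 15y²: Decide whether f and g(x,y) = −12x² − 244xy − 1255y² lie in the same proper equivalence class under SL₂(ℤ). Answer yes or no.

D₁ = -704, D₂ = -704
f is negative-definite; reduce −f:
−f: reduced (well bottom): (12,4,15) with a≤c, −a<b≤a
flip sign back: reduced form of f is (-12,-4,-15)
g is negative-definite; reduce −g:
−g: translate: b→4 (≡244 mod 24), so (12,244,1255)→(12,4,15)
−g: reduced (well bottom): (12,4,15) with a≤c, −a<b≤a
flip sign back: reduced form of g is (-12,-4,-15)
reduced forms (-12, -4, -15) vs (-12, -4, -15) ⇒ equivalent

yes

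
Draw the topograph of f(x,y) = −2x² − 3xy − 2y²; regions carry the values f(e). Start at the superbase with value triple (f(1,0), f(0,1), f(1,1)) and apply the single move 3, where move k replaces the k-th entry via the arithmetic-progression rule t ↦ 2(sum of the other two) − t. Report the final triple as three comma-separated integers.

start (-2,-2,-7) = (f(1,0),f(0,1),f(1,1))
replace slot 3: 2·((-2)+(-2)) − (-7) = -1 → (-2,-2,-1)

-2,-2,-1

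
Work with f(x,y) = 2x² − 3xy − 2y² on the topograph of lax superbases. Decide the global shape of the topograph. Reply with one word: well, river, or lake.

D = b²−4ac = (-3)² − 4·2·(-2) = 25
D = 5² is a perfect square ⇒ form factors over ℤ ⇒ lakes

lake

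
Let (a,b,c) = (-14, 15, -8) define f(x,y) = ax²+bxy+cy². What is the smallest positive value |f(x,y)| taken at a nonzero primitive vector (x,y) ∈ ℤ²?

translate: b→13 (≡-15 mod 28), so (14,-15,8)→(14,13,7)
flip: (14,13,7)→(7,-13,14)
translate: b→1 (≡-13 mod 14), so (7,-13,14)→(7,1,8)
reduced (well bottom): (7,1,8) with a≤c, −a<b≤a
well minimum |f| = |-7| = 7 (negative-definite)

7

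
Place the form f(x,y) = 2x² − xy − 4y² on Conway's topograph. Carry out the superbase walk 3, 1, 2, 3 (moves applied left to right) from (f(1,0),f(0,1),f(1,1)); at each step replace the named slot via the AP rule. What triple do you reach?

start (2,-4,-3) = (f(1,0),f(0,1),f(1,1))
replace slot 3: 2·(2+(-4)) − (-3) = -1 → (2,-4,-1)
replace slot 1: 2·((-4)+(-1)) − 2 = -12 → (-12,-4,-1)
replace slot 2: 2·((-12)+(-1)) − (-4) = -22 → (-12,-22,-1)
replace slot 3: 2·((-12)+(-22)) − (-1) = -67 → (-12,-22,-67)

-12,-22,-67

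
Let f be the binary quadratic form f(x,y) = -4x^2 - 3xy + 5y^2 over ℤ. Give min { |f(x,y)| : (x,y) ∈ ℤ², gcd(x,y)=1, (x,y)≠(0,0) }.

descent: ρ → (5,3,-4)  [lands on river]
river: ρ → (-4,5,4)
river: ρ → (4,3,-5)
river: ρ → (-5,7,2)
river: ρ → (2,9,-1)
river: ρ → (-1,9,2)
river: ρ → (2,7,-5)
river: ρ → (-5,3,4)
river: ρ → (4,5,-4)
river: ρ → (-4,3,5)
river: ρ → (5,7,-2)
river: ρ → (-2,9,1)
river: ρ → (1,9,-2)
river: ρ → (-2,7,5)
closes: descent 1, river 14
min |a| on river = 1

1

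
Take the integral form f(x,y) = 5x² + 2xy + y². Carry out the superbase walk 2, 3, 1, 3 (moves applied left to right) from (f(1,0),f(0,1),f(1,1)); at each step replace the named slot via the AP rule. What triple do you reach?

start (5,1,8) = (f(1,0),f(0,1),f(1,1))
replace slot 2: 2·(5+8) − 1 = 25 → (5,25,8)
replace slot 3: 2·(5+25) − 8 = 52 → (5,25,52)
replace slot 1: 2·(25+52) − 5 = 149 → (149,25,52)
replace slot 3: 2·(149+25) − 52 = 296 → (149,25,296)

149,25,296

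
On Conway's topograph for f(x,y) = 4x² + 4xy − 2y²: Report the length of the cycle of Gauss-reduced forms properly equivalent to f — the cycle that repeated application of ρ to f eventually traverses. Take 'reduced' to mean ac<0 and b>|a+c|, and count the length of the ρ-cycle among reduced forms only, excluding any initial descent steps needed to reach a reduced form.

D = 48, ⌊√D⌋ = 6
river: ρ → (-2,4,4)
river: ρ → (4,4,-2)
ρ-cycle length = 2 (tail of 0 descent steps not counted)

2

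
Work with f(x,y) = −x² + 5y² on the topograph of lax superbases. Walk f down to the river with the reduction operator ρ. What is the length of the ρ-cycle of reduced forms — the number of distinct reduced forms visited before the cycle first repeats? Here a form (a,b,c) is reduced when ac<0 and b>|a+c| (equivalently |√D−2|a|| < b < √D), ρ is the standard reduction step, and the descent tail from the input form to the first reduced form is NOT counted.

D = 20, ⌊√D⌋ = 4
descent: ρ → (5,0,-1)
descent: ρ → (-1,4,1)  [lands on river]
river: ρ → (1,4,-1)
ρ-cycle length = 2 (tail of 2 descent steps not counted)

2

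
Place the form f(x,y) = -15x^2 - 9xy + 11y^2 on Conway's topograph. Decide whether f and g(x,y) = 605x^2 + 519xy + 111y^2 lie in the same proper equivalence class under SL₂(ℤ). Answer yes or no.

D₁ = 741, D₂ = 741
river cycle of f (length 8): (11, 9, -15), (-15, 21, 5), (5, 19, -19), (-19, 19, 5), (5, 21, -15), (-15, 9, 11), (11, 13, -13), (-13, 13, 11)
river cycle of g (length 8): (11, 9, -15), (-15, 21, 5), (5, 19, -19), (-19, 19, 5), (5, 21, -15), (-15, 9, 11), (11, 13, -13), (-13, 13, 11)
cycles coincide ⇒ equivalent

yes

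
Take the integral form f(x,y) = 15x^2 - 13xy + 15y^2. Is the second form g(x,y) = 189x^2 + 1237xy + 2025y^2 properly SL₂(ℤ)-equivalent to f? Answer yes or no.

D₁ = -731, D₂ = -731
f: flip: (15,-13,15)→(15,13,15)
f: reduced (well bottom): (15,13,15) with a≤c, −a<b≤a
g: translate: b→103 (≡1237 mod 378), so (189,1237,2025)→(189,103,15)
g: flip: (189,103,15)→(15,-103,189)
g: translate: b→-13 (≡-103 mod 30), so (15,-103,189)→(15,-13,15)
g: flip: (15,-13,15)→(15,13,15)
g: reduced (well bottom): (15,13,15) with a≤c, −a<b≤a
reduced forms (15, 13, 15) vs (15, 13, 15) ⇒ equivalent

yes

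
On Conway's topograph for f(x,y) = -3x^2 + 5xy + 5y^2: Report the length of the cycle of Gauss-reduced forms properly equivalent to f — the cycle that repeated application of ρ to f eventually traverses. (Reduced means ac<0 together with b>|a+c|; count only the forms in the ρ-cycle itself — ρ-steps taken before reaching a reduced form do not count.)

D = 85, ⌊√D⌋ = 9
river: ρ → (5,5,-3)
river: ρ → (-3,7,3)
river: ρ → (3,5,-5)
river: ρ → (-5,5,3)
river: ρ → (3,7,-3)
river: ρ → (-3,5,5)
ρ-cycle length = 6 (tail of 0 descent steps not counted)

6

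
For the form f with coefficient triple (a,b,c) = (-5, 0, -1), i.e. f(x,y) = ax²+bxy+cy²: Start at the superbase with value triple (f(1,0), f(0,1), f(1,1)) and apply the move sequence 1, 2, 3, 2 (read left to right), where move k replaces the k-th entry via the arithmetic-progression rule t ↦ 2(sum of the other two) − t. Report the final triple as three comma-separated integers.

start (-5,-1,-6) = (f(1,0),f(0,1),f(1,1))
replace slot 1: 2·((-1)+(-6)) − (-5) = -9 → (-9,-1,-6)
replace slot 2: 2·((-9)+(-6)) − (-1) = -29 → (-9,-29,-6)
replace slot 3: 2·((-9)+(-29)) − (-6) = -70 → (-9,-29,-70)
replace slot 2: 2·((-9)+(-70)) − (-29) = -129 → (-9,-129,-70)

-9,-129,-70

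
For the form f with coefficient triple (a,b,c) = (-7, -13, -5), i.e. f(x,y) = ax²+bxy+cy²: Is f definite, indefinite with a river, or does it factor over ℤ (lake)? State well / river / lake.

D = b²−4ac = (-13)² − 4·(-7)·(-5) = 29
D > 0 non-square ⇒ indefinite ⇒ periodic river

river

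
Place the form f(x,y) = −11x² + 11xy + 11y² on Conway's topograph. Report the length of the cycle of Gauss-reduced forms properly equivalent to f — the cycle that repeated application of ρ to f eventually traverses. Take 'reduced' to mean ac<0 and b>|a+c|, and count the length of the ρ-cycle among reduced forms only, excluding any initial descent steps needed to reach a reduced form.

D = 605, ⌊√D⌋ = 24
river: ρ → (11,11,-11)
river: ρ → (-11,11,11)
ρ-cycle length = 2 (tail of 0 descent steps not counted)

2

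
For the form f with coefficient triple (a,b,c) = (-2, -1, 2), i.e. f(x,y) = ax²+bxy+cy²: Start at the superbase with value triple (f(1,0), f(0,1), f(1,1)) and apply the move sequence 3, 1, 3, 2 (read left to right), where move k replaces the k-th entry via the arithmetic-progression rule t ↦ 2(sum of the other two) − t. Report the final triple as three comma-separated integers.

start (-2,2,-1) = (f(1,0),f(0,1),f(1,1))
replace slot 3: 2·((-2)+2) − (-1) = 1 → (-2,2,1)
replace slot 1: 2·(2+1) − (-2) = 8 → (8,2,1)
replace slot 3: 2·(8+2) − 1 = 19 → (8,2,19)
replace slot 2: 2·(8+19) − 2 = 52 → (8,52,19)

8,52,19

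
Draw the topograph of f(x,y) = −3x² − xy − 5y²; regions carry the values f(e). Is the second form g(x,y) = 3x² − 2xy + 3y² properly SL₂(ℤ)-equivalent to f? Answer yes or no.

D₁ = -59, D₂ = -32
discriminants differ ⇒ not SL₂(ℤ)-equivalent

no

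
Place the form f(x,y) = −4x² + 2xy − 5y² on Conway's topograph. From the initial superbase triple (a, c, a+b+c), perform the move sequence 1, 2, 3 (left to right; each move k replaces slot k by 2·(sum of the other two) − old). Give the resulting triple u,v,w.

start (-4,-5,-7) = (f(1,0),f(0,1),f(1,1))
replace slot 1: 2·((-5)+(-7)) − (-4) = -20 → (-20,-5,-7)
replace slot 2: 2·((-20)+(-7)) − (-5) = -49 → (-20,-49,-7)
replace slot 3: 2·((-20)+(-49)) − (-7) = -131 → (-20,-49,-131)

-20,-49,-131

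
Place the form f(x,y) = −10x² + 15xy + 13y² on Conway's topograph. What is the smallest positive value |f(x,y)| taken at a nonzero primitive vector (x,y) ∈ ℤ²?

river: ρ → (13,11,-12)
river: ρ → (-12,13,12)
river: ρ → (12,11,-13)
river: ρ → (-13,15,10)
river: ρ → (10,25,-3)
river: ρ → (-3,23,18)
river: ρ → (18,13,-8)
river: ρ → (-8,19,12)
river: ρ → (12,5,-15)
river: ρ → (-15,25,2)
river: ρ → (2,27,-2)
river: ρ → (-2,25,15)
river: ρ → (15,5,-12)
river: ρ → (-12,19,8)
river: ρ → (8,13,-18)
river: ρ → (-18,23,3)
river: ρ → (3,25,-10)
river: ρ → (-10,15,13)
closes: descent 0, river 18
min |a| on river = 2

2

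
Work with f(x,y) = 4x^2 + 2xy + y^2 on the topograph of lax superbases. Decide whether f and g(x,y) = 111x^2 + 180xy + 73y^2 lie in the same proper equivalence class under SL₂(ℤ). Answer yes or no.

D₁ = -12, D₂ = -12
f: flip: (4,2,1)→(1,-2,4)
f: translate: b→0 (≡-2 mod 2), so (1,-2,4)→(1,0,3)
f: reduced (well bottom): (1,0,3) with a≤c, −a<b≤a
g: translate: b→-42 (≡180 mod 222), so (111,180,73)→(111,-42,4)
g: flip: (111,-42,4)→(4,42,111)
g: translate: b→2 (≡42 mod 8), so (4,42,111)→(4,2,1)
g: flip: (4,2,1)→(1,-2,4)
g: translate: b→0 (≡-2 mod 2), so (1,-2,4)→(1,0,3)
g: reduced (well bottom): (1,0,3) with a≤c, −a<b≤a
reduced forms (1, 0, 3) vs (1, 0, 3) ⇒ equivalent

yes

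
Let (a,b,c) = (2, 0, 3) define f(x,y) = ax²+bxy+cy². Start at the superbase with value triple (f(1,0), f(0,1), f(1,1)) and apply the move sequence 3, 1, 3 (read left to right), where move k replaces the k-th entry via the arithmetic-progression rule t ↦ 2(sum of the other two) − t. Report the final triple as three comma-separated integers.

start (2,3,5) = (f(1,0),f(0,1),f(1,1))
replace slot 3: 2·(2+3) − 5 = 5 → (2,3,5)
replace slot 1: 2·(3+5) − 2 = 14 → (14,3,5)
replace slot 3: 2·(14+3) − 5 = 29 → (14,3,29)

14,3,29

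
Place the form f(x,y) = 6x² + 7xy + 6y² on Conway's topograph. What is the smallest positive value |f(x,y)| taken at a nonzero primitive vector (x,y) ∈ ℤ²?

translate: b→-5 (≡7 mod 12), so (6,7,6)→(6,-5,5)
flip: (6,-5,5)→(5,5,6)
reduced (well bottom): (5,5,6) with a≤c, −a<b≤a
well minimum = a = 5

5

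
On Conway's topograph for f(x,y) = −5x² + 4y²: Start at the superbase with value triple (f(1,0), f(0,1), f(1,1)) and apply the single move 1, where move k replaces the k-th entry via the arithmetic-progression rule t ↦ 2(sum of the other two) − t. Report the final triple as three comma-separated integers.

start (-5,4,-1) = (f(1,0),f(0,1),f(1,1))
replace slot 1: 2·(4+(-1)) − (-5) = 11 → (11,4,-1)

11,4,-1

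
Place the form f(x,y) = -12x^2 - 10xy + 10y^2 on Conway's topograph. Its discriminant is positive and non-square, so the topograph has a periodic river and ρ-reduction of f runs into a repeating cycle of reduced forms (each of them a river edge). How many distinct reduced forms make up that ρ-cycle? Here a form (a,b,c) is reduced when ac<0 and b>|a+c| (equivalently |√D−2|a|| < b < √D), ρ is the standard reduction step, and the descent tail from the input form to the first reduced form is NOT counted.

D = 580, ⌊√D⌋ = 24
descent: ρ → (10,10,-12)  [lands on river]
river: ρ → (-12,14,8)
river: ρ → (8,18,-8)
river: ρ → (-8,14,12)
river: ρ → (12,10,-10)
river: ρ → (-10,10,12)
river: ρ → (12,14,-8)
river: ρ → (-8,18,8)
river: ρ → (8,14,-12)
river: ρ → (-12,10,10)
ρ-cycle length = 10 (tail of 1 descent step not counted)

10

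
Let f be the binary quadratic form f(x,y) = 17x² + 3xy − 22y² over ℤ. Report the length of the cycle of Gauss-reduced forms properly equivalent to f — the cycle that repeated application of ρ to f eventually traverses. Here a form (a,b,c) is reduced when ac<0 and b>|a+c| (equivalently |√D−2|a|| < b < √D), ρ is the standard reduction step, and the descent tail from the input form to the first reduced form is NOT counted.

D = 1505, ⌊√D⌋ = 38
descent: ρ → (-22,-3,17)
descent: ρ → (17,37,-2)  [lands on river]
river: ρ → (-2,35,35)
river: ρ → (35,35,-2)
river: ρ → (-2,37,17)
river: ρ → (17,31,-8)
river: ρ → (-8,33,13)
river: ρ → (13,19,-22)
river: ρ → (-22,25,10)
river: ρ → (10,35,-7)
river: ρ → (-7,35,10)
river: ρ → (10,25,-22)
river: ρ → (-22,19,13)
river: ρ → (13,33,-8)
river: ρ → (-8,31,17)
ρ-cycle length = 14 (tail of 2 descent steps not counted)

14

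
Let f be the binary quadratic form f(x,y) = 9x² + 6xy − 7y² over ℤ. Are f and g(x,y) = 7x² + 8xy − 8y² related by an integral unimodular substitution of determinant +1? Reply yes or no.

D₁ = 288, D₂ = 288
river cycle of f (length 6): (-7, 8, 8), (8, 8, -7), (-7, 6, 9), (9, 12, -4), (-4, 12, 9), (9, 6, -7)
river cycle of g (length 6): (-8, 8, 7), (7, 6, -9), (-9, 12, 4), (4, 12, -9), (-9, 6, 7), (7, 8, -8)
cycles differ ⇒ inequivalent

no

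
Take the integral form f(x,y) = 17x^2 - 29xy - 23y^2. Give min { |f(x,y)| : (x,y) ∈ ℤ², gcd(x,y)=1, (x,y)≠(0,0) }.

descent: ρ → (-23,29,17)  [lands on river]
river: ρ → (17,39,-13)
river: ρ → (-13,39,17)
river: ρ → (17,29,-23)
river: ρ → (-23,17,23)
river: ρ → (23,29,-17)
river: ρ → (-17,39,13)
river: ρ → (13,39,-17)
river: ρ → (-17,29,23)
river: ρ → (23,17,-23)
closes: descent 1, river 10
min |a| on river = 13

13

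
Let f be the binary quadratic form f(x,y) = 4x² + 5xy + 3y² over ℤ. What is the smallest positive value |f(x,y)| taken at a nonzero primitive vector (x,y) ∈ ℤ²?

translate: b→-3 (≡5 mod 8), so (4,5,3)→(4,-3,2)
flip: (4,-3,2)→(2,3,4)
translate: b→-1 (≡3 mod 4), so (2,3,4)→(2,-1,3)
reduced (well bottom): (2,-1,3) with a≤c, −a<b≤a
well minimum = a = 2

2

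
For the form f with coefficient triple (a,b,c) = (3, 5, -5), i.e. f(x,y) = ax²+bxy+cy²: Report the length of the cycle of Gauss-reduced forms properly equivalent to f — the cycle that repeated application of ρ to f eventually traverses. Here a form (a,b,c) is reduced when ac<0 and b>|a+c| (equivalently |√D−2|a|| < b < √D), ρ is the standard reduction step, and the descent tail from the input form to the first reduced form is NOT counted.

D = 85, ⌊√D⌋ = 9
river: ρ → (-5,5,3)
river: ρ → (3,7,-3)
river: ρ → (-3,5,5)
river: ρ → (5,5,-3)
river: ρ → (-3,7,3)
river: ρ → (3,5,-5)
ρ-cycle length = 6 (tail of 0 descent steps not counted)

6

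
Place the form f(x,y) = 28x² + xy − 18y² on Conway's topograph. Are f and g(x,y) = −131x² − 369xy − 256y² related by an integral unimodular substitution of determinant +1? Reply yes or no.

D₁ = 2017, D₂ = 2017
river cycle of f (length 114): (-18, 35, 11), (11, 31, -24), (-24, 17, 18), (18, 19, -23), (-23, 27, 14), (14, 29, -21), (-21, 13, 22), (22, 31, -12), (-12, 41, 7), (7, 43, -6), … (104 more)
river cycle of g (length 114): (-18, 35, 11), (11, 31, -24), (-24, 17, 18), (18, 19, -23), (-23, 27, 14), (14, 29, -21), (-21, 13, 22), (22, 31, -12), (-12, 41, 7), (7, 43, -6), … (104 more)
cycles coincide ⇒ equivalent

yes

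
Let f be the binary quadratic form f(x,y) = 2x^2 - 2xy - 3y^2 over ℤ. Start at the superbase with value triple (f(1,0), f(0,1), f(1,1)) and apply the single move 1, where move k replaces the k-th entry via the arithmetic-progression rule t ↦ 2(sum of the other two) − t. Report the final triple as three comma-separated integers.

start (2,-3,-3) = (f(1,0),f(0,1),f(1,1))
replace slot 1: 2·((-3)+(-3)) − 2 = -14 → (-14,-3,-3)

-14,-3,-3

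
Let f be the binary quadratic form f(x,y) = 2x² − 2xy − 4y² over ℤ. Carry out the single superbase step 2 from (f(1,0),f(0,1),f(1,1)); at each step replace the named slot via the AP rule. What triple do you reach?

start (2,-4,-4) = (f(1,0),f(0,1),f(1,1))
replace slot 2: 2·(2+(-4)) − (-4) = 0 → (2,0,-4)

2,0,-4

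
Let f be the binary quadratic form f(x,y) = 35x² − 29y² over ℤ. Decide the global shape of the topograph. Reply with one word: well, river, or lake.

D = b²−4ac = 0² − 4·35·(-29) = 4060
D > 0 non-square ⇒ indefinite ⇒ periodic river

river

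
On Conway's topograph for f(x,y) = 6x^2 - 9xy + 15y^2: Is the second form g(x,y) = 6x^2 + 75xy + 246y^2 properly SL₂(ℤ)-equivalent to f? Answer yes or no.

D₁ = -279, D₂ = -279
f: translate: b→3 (≡-9 mod 12), so (6,-9,15)→(6,3,12)
f: reduced (well bottom): (6,3,12) with a≤c, −a<b≤a
g: translate: b→3 (≡75 mod 12), so (6,75,246)→(6,3,12)
g: reduced (well bottom): (6,3,12) with a≤c, −a<b≤a
reduced forms (6, 3, 12) vs (6, 3, 12) ⇒ equivalent

yes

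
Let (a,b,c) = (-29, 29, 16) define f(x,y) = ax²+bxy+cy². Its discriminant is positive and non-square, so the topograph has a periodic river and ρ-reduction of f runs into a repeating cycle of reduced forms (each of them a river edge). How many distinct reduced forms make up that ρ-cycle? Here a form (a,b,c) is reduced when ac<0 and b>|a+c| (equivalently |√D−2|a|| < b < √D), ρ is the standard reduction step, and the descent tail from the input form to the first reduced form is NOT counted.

D = 2697, ⌊√D⌋ = 51
river: ρ → (16,35,-23)
river: ρ → (-23,11,28)
river: ρ → (28,45,-6)
river: ρ → (-6,51,4)
river: ρ → (4,45,-42)
river: ρ → (-42,39,7)
river: ρ → (7,45,-24)
river: ρ → (-24,51,1)
river: ρ → (1,51,-24)
river: ρ → (-24,45,7)
river: ρ → (7,39,-42)
river: ρ → (-42,45,4)
river: ρ → (4,51,-6)
river: ρ → (-6,45,28)
river: ρ → (28,11,-23)
river: ρ → (-23,35,16)
river: ρ → (16,29,-29)
river: ρ → (-29,29,16)
ρ-cycle length = 18 (tail of 0 descent steps not counted)

18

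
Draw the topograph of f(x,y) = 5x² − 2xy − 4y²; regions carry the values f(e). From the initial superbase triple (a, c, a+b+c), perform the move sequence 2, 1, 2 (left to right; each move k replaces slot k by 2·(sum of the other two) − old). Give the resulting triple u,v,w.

start (5,-4,-1) = (f(1,0),f(0,1),f(1,1))
replace slot 2: 2·(5+(-1)) − (-4) = 12 → (5,12,-1)
replace slot 1: 2·(12+(-1)) − 5 = 17 → (17,12,-1)
replace slot 2: 2·(17+(-1)) − 12 = 20 → (17,20,-1)

17,20,-1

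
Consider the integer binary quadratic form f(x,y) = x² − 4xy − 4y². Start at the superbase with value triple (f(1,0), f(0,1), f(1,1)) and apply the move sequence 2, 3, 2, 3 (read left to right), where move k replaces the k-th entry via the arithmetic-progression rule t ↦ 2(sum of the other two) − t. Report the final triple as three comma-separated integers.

start (1,-4,-7) = (f(1,0),f(0,1),f(1,1))
replace slot 2: 2·(1+(-7)) − (-4) = -8 → (1,-8,-7)
replace slot 3: 2·(1+(-8)) − (-7) = -7 → (1,-8,-7)
replace slot 2: 2·(1+(-7)) − (-8) = -4 → (1,-4,-7)
replace slot 3: 2·(1+(-4)) − (-7) = 1 → (1,-4,1)

1,-4,1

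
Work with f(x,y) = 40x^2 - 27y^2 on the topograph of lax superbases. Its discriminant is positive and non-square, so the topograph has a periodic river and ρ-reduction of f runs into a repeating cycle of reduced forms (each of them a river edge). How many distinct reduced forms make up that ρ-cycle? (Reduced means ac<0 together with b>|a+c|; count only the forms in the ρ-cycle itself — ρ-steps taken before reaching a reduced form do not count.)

D = 4320, ⌊√D⌋ = 65
descent: ρ → (-27,54,13)  [lands on river]
river: ρ → (13,50,-35)
river: ρ → (-35,20,28)
river: ρ → (28,36,-27)
river: ρ → (-27,18,37)
river: ρ → (37,56,-8)
river: ρ → (-8,56,37)
river: ρ → (37,18,-27)
river: ρ → (-27,36,28)
river: ρ → (28,20,-35)
river: ρ → (-35,50,13)
river: ρ → (13,54,-27)
ρ-cycle length = 12 (tail of 1 descent step not counted)

12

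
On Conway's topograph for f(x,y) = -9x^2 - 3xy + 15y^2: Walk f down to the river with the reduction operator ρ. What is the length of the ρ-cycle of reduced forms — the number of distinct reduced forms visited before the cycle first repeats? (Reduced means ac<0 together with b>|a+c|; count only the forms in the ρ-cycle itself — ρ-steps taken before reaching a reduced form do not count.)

D = 549, ⌊√D⌋ = 23
descent: ρ → (15,3,-9)
descent: ρ → (-9,15,9)  [lands on river]
river: ρ → (9,21,-3)
river: ρ → (-3,21,9)
river: ρ → (9,15,-9)
river: ρ → (-9,21,3)
river: ρ → (3,21,-9)
ρ-cycle length = 6 (tail of 2 descent steps not counted)

6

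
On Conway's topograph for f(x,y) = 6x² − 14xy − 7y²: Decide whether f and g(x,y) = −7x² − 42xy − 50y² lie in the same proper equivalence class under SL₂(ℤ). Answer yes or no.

D₁ = 364, D₂ = 364
river cycle of f (length 8): (-7, 14, 6), (6, 10, -11), (-11, 12, 5), (5, 18, -2), (-2, 18, 5), (5, 12, -11), (-11, 10, 6), (6, 14, -7)
river cycle of g (length 8): (-7, 14, 6), (6, 10, -11), (-11, 12, 5), (5, 18, -2), (-2, 18, 5), (5, 12, -11), (-11, 10, 6), (6, 14, -7)
cycles coincide ⇒ equivalent

yes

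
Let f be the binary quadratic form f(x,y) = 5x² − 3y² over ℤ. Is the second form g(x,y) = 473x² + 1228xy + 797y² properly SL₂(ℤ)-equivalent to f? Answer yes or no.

D₁ = 60, D₂ = 60
river cycle of f (length 2): (-3, 6, 2), (2, 6, -3)
river cycle of g (length 2): (-3, 6, 2), (2, 6, -3)
cycles coincide ⇒ equivalent

yes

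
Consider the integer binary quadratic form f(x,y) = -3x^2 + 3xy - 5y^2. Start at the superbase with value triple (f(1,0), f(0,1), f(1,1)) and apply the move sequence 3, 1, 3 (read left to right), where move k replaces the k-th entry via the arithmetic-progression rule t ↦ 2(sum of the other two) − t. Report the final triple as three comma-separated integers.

start (-3,-5,-5) = (f(1,0),f(0,1),f(1,1))
replace slot 3: 2·((-3)+(-5)) − (-5) = -11 → (-3,-5,-11)
replace slot 1: 2·((-5)+(-11)) − (-3) = -29 → (-29,-5,-11)
replace slot 3: 2·((-29)+(-5)) − (-11) = -57 → (-29,-5,-57)

-29,-5,-57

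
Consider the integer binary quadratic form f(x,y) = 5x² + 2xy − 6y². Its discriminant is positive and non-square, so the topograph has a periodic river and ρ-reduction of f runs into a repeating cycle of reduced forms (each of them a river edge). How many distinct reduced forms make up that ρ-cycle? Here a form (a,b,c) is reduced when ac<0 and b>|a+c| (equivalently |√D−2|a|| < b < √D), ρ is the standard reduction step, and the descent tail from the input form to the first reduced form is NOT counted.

D = 124, ⌊√D⌋ = 11
river: ρ → (-6,10,1)
river: ρ → (1,10,-6)
river: ρ → (-6,2,5)
river: ρ → (5,8,-3)
river: ρ → (-3,10,2)
river: ρ → (2,10,-3)
river: ρ → (-3,8,5)
river: ρ → (5,2,-6)
ρ-cycle length = 8 (tail of 0 descent steps not counted)

8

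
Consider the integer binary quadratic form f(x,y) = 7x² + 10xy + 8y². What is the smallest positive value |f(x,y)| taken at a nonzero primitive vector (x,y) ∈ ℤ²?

translate: b→-4 (≡10 mod 14), so (7,10,8)→(7,-4,5)
flip: (7,-4,5)→(5,4,7)
reduced (well bottom): (5,4,7) with a≤c, −a<b≤a
well minimum = a = 5

5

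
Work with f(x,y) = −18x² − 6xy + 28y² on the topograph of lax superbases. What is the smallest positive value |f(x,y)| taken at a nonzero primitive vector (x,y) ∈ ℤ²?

descent: ρ → (28,6,-18)
descent: ρ → (-18,30,16)  [lands on river]
river: ρ → (16,34,-14)
river: ρ → (-14,22,28)
river: ρ → (28,34,-8)
river: ρ → (-8,30,36)
river: ρ → (36,42,-2)
river: ρ → (-2,42,36)
river: ρ → (36,30,-8)
river: ρ → (-8,34,28)
river: ρ → (28,22,-14)
river: ρ → (-14,34,16)
river: ρ → (16,30,-18)
river: ρ → (-18,42,4)
river: ρ → (4,38,-38)
river: ρ → (-38,38,4)
river: ρ → (4,42,-18)
closes: descent 2, river 16
min |a| on river = 2

2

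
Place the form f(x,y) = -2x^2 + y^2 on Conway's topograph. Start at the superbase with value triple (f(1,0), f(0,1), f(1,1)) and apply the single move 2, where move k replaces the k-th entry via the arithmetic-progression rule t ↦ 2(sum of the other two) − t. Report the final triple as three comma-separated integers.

start (-2,1,-1) = (f(1,0),f(0,1),f(1,1))
replace slot 2: 2·((-2)+(-1)) − 1 = -7 → (-2,-7,-1)

-2,-7,-1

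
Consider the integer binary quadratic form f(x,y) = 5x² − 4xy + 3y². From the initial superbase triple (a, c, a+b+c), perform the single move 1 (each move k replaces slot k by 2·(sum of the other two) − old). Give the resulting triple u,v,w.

start (5,3,4) = (f(1,0),f(0,1),f(1,1))
replace slot 1: 2·(3+4) − 5 = 9 → (9,3,4)

9,3,4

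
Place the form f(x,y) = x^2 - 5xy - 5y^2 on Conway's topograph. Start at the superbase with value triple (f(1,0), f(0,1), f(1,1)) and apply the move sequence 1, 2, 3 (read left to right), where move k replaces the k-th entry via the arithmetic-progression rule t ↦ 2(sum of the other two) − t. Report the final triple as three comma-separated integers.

start (1,-5,-9) = (f(1,0),f(0,1),f(1,1))
replace slot 1: 2·((-5)+(-9)) − 1 = -29 → (-29,-5,-9)
replace slot 2: 2·((-29)+(-9)) − (-5) = -71 → (-29,-71,-9)
replace slot 3: 2·((-29)+(-71)) − (-9) = -191 → (-29,-71,-191)

-29,-71,-191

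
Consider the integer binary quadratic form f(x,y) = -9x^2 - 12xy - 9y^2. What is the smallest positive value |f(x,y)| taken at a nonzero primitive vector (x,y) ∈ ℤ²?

translate: b→-6 (≡12 mod 18), so (9,12,9)→(9,-6,6)
flip: (9,-6,6)→(6,6,9)
reduced (well bottom): (6,6,9) with a≤c, −a<b≤a
well minimum |f| = |-6| = 6 (negative-definite)

6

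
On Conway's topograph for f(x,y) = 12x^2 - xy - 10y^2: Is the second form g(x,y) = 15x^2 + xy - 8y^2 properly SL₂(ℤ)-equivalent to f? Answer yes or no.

D₁ = 481, D₂ = 481
river cycle of f (length 30): (-10, 21, 1), (1, 21, -10), (-10, 19, 3), (3, 17, -16), (-16, 15, 4), (4, 17, -12), (-12, 7, 9), (9, 11, -10), (-10, 9, 10), (10, 11, -9), … (20 more)
river cycle of g (length 26): (-8, 15, 8), (8, 17, -6), (-6, 19, 5), (5, 21, -2), (-2, 19, 15), (15, 11, -6), (-6, 13, 13), (13, 13, -6), (-6, 11, 15), (15, 19, -2), … (16 more)
cycles differ ⇒ inequivalent

no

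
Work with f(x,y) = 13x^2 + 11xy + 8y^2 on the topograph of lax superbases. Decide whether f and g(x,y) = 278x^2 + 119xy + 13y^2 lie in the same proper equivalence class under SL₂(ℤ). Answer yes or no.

D₁ = -295, D₂ = -295
f: flip: (13,11,8)→(8,-11,13)
f: translate: b→5 (≡-11 mod 16), so (8,-11,13)→(8,5,10)
f: reduced (well bottom): (8,5,10) with a≤c, −a<b≤a
g: flip: (278,119,13)→(13,-119,278)
g: translate: b→11 (≡-119 mod 26), so (13,-119,278)→(13,11,8)
g: flip: (13,11,8)→(8,-11,13)
g: translate: b→5 (≡-11 mod 16), so (8,-11,13)→(8,5,10)
g: reduced (well bottom): (8,5,10) with a≤c, −a<b≤a
reduced forms (8, 5, 10) vs (8, 5, 10) ⇒ equivalent

yes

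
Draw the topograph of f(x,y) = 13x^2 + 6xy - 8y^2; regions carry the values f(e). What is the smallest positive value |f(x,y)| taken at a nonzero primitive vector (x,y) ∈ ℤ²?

river: ρ → (-8,10,11)
river: ρ → (11,12,-7)
river: ρ → (-7,16,7)
river: ρ → (7,12,-11)
river: ρ → (-11,10,8)
river: ρ → (8,6,-13)
river: ρ → (-13,20,1)
river: ρ → (1,20,-13)
river: ρ → (-13,6,8)
river: ρ → (8,10,-11)
river: ρ → (-11,12,7)
river: ρ → (7,16,-7)
river: ρ → (-7,12,11)
river: ρ → (11,10,-8)
river: ρ → (-8,6,13)
river: ρ → (13,20,-1)
river: ρ → (-1,20,13)
river: ρ → (13,6,-8)
closes: descent 0, river 18
min |a| on river = 1

1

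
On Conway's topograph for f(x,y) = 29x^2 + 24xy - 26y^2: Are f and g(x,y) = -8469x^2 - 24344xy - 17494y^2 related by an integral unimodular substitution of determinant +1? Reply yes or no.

D₁ = 3592, D₂ = 3592
river cycle of f (length 10): (-26, 28, 27), (27, 26, -27), (-27, 28, 26), (26, 24, -29), (-29, 34, 21), (21, 50, -13), (-13, 54, 13), (13, 50, -21), (-21, 34, 29), (29, 24, -26)
river cycle of g (length 10): (-26, 28, 27), (27, 26, -27), (-27, 28, 26), (26, 24, -29), (-29, 34, 21), (21, 50, -13), (-13, 54, 13), (13, 50, -21), (-21, 34, 29), (29, 24, -26)
cycles coincide ⇒ equivalent

yes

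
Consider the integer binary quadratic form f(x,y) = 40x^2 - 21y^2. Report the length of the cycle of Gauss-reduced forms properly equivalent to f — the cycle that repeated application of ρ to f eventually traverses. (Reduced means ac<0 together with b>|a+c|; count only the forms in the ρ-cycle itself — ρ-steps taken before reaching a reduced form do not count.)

D = 3360, ⌊√D⌋ = 57
descent: ρ → (-21,42,19)  [lands on river]
river: ρ → (19,34,-29)
river: ρ → (-29,24,24)
river: ρ → (24,24,-29)
river: ρ → (-29,34,19)
river: ρ → (19,42,-21)
ρ-cycle length = 6 (tail of 1 descent step not counted)

6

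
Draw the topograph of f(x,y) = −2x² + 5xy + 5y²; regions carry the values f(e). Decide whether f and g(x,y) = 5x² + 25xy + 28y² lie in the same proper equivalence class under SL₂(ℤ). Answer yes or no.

D₁ = 65, D₂ = 65
river cycle of f (length 6): (5, 5, -2), (-2, 7, 2), (2, 5, -5), (-5, 5, 2), (2, 7, -2), (-2, 5, 5)
river cycle of g (length 6): (5, 5, -2), (-2, 7, 2), (2, 5, -5), (-5, 5, 2), (2, 7, -2), (-2, 5, 5)
cycles coincide ⇒ equivalent

yes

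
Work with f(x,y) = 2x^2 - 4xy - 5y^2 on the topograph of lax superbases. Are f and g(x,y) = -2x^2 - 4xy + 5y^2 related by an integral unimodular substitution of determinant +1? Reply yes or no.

D₁ = 56, D₂ = 56
river cycle of f (length 4): (-5, 4, 2), (2, 4, -5), (-5, 6, 1), (1, 6, -5)
river cycle of g (length 4): (5, 4, -2), (-2, 4, 5), (5, 6, -1), (-1, 6, 5)
cycles differ ⇒ inequivalent

no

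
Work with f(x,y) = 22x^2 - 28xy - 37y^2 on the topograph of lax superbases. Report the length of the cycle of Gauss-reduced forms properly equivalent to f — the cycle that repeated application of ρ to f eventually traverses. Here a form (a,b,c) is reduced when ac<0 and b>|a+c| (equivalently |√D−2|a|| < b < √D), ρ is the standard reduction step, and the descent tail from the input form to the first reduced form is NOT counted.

D = 4040, ⌊√D⌋ = 63
descent: ρ → (-37,28,22)  [lands on river]
river: ρ → (22,60,-5)
river: ρ → (-5,60,22)
river: ρ → (22,28,-37)
river: ρ → (-37,46,13)
river: ρ → (13,58,-13)
river: ρ → (-13,46,37)
river: ρ → (37,28,-22)
river: ρ → (-22,60,5)
river: ρ → (5,60,-22)
river: ρ → (-22,28,37)
river: ρ → (37,46,-13)
river: ρ → (-13,58,13)
river: ρ → (13,46,-37)
ρ-cycle length = 14 (tail of 1 descent step not counted)

14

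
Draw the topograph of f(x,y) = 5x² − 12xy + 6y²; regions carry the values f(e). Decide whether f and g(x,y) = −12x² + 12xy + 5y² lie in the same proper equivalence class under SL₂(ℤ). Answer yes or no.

D₁ = 24, D₂ = 384
discriminants differ ⇒ not SL₂(ℤ)-equivalent

no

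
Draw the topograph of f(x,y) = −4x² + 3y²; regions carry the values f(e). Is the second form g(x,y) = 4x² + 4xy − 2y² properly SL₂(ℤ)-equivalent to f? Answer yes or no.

D₁ = 48, D₂ = 48
river cycle of f (length 2): (3, 6, -1), (-1, 6, 3)
river cycle of g (length 2): (-2, 4, 4), (4, 4, -2)
cycles differ ⇒ inequivalent

no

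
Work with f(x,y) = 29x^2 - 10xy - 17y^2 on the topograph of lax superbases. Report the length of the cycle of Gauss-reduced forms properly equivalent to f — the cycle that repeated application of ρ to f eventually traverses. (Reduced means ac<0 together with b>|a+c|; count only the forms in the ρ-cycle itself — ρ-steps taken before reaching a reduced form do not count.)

D = 2072, ⌊√D⌋ = 45
descent: ρ → (-17,44,2)  [lands on river]
river: ρ → (2,44,-17)
river: ρ → (-17,24,22)
river: ρ → (22,20,-19)
river: ρ → (-19,18,23)
river: ρ → (23,28,-14)
river: ρ → (-14,28,23)
river: ρ → (23,18,-19)
river: ρ → (-19,20,22)
river: ρ → (22,24,-17)
ρ-cycle length = 10 (tail of 1 descent step not counted)

10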